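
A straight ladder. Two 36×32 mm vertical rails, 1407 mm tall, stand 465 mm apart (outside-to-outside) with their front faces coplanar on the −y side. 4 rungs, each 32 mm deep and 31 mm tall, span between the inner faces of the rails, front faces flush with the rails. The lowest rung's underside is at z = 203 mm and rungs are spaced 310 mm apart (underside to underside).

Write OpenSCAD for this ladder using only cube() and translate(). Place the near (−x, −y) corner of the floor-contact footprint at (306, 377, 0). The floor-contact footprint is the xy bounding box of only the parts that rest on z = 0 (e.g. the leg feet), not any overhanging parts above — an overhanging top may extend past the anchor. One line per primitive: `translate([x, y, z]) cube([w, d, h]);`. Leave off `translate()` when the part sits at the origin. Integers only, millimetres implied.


translate([306, 377, 0]) cube([36, 32, 1407]);
translate([735, 377, 0]) cube([36, 32, 1407]);
translate([342, 377, 203]) cube([393, 32, 31]);
translate([342, 377, 513]) cube([393, 32, 31]);
translate([342, 377, 823]) cube([393, 32, 31]);
translate([342, 377, 1133]) cube([393, 32, 31]);


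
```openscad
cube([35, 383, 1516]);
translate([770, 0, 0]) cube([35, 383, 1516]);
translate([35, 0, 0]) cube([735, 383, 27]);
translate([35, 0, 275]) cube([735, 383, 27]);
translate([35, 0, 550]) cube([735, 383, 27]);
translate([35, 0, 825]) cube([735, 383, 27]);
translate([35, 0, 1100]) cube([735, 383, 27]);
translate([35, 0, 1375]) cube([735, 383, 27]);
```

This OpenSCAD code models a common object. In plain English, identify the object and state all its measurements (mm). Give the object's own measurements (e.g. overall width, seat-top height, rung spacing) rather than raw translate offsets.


An open bookshelf. Two side panels, each 35 mm thick, 383 mm deep and 1516 mm tall, stand 805 mm apart (outside-to-outside). Between them sit 6 shelves, each 27 mm thick and 383 mm deep, spanning the full gap between the sides. The bottom shelf rests on the floor (its underside at z = 0) and the clear gap between one shelf's top and the next shelf's underside is 248 mm.


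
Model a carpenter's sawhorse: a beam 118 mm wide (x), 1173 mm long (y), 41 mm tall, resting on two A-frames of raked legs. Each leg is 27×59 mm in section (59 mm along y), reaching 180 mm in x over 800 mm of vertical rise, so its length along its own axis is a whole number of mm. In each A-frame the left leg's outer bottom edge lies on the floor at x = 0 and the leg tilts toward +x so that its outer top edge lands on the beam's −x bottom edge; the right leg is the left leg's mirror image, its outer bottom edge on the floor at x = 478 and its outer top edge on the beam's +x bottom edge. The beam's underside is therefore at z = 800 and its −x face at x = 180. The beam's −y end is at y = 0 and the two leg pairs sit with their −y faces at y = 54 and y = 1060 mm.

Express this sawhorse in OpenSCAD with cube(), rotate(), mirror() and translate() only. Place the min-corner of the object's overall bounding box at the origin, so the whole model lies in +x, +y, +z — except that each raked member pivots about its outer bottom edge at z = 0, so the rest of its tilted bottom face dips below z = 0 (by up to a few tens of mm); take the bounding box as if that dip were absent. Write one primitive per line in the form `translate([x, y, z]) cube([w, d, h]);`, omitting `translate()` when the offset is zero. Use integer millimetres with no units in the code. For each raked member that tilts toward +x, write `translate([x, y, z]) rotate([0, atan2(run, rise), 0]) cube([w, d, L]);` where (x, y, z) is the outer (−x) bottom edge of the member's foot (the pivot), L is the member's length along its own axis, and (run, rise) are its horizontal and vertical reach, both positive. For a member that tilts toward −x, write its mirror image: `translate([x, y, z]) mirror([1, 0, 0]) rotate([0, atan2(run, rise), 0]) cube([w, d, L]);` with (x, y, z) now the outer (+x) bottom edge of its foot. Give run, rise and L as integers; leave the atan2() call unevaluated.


// leg length = √(180² + 800²) = 820
// right-leg outer foot x = 2·180 + 118 = 478
// beam min-corner = (180, 0, 800)
translate([180, 0, 800]) cube([118, 1173, 41]);
translate([0, 54, 0]) rotate([0, atan2(180, 800), 0]) cube([27, 59, 820]);
translate([478, 54, 0]) mirror([1, 0, 0]) rotate([0, atan2(180, 800), 0]) cube([27, 59, 820]);
translate([0, 1060, 0]) rotate([0, atan2(180, 800), 0]) cube([27, 59, 820]);
translate([478, 1060, 0]) mirror([1, 0, 0]) rotate([0, atan2(180, 800), 0]) cube([27, 59, 820]);


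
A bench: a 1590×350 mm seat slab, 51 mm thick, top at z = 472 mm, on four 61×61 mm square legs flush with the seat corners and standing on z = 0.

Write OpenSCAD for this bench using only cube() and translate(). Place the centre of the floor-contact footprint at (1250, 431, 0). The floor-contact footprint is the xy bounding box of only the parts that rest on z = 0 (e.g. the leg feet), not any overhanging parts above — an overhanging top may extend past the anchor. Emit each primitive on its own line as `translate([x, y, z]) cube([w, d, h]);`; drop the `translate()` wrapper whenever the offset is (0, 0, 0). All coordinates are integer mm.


translate([455, 256, 421]) cube([1590, 350, 51]);
translate([455, 256, 0]) cube([61, 61, 421]);
translate([455, 545, 0]) cube([61, 61, 421]);
translate([1984, 256, 0]) cube([61, 61, 421]);
translate([1984, 545, 0]) cube([61, 61, 421]);


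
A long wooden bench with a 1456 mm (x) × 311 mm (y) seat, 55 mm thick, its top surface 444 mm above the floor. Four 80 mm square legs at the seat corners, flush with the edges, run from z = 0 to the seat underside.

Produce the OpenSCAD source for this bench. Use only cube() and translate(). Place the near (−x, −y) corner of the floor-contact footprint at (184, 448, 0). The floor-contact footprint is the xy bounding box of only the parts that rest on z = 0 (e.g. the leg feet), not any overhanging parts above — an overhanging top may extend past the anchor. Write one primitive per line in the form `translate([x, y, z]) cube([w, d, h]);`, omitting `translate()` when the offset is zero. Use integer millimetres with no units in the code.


// leg_h = 444 − 55 = 389
translate([184, 448, 389]) cube([1456, 311, 55]);
translate([184, 448, 0]) cube([80, 80, 389]);
translate([184, 679, 0]) cube([80, 80, 389]);
translate([1560, 448, 0]) cube([80, 80, 389]);
translate([1560, 679, 0]) cube([80, 80, 389]);


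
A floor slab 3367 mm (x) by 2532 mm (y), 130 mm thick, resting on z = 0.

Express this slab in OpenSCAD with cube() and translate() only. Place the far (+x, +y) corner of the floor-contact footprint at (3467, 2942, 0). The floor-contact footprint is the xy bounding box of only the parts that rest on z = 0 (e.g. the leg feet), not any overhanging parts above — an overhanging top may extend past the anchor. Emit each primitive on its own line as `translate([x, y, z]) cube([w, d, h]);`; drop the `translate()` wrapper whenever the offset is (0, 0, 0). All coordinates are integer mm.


translate([100, 410, 0]) cube([3367, 2532, 130]);


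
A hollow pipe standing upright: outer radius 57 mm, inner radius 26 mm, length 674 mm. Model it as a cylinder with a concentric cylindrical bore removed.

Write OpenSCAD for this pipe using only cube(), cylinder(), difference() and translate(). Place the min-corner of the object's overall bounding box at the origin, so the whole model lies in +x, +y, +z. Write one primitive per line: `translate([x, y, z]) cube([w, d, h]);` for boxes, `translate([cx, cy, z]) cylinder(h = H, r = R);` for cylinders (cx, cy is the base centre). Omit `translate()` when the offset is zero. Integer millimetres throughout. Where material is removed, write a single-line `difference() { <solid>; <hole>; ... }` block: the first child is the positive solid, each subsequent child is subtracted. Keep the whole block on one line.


difference() { translate([57, 57, 0]) cylinder(h = 674, r = 57); translate([57, 57, 0]) cylinder(h = 674, r = 26); }


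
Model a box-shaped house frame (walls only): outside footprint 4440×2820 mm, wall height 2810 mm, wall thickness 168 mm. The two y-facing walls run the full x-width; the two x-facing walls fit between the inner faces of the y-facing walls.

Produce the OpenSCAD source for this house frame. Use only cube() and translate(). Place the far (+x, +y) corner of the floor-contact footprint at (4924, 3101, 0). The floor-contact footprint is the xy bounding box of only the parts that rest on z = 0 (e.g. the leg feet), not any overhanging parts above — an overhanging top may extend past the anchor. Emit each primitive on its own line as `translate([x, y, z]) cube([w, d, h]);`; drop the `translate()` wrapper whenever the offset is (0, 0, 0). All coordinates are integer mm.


translate([484, 281, 0]) cube([4440, 168, 2810]);
translate([484, 2933, 0]) cube([4440, 168, 2810]);
translate([484, 449, 0]) cube([168, 2484, 2810]);
translate([4756, 449, 0]) cube([168, 2484, 2810]);


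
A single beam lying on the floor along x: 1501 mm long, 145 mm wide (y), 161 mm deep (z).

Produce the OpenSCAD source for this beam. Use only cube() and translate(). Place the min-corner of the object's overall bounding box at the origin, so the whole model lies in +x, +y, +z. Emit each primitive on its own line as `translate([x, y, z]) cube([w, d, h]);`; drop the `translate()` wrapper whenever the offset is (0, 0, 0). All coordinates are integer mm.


cube([1501, 145, 161]);


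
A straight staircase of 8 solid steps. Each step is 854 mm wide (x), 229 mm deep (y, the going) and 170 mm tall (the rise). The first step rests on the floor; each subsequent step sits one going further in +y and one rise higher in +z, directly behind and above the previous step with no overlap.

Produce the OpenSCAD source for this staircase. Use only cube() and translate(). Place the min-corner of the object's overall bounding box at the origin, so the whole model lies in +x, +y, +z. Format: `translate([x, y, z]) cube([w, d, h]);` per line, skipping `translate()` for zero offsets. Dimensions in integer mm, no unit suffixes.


cube([854, 229, 170]);
translate([0, 229, 170]) cube([854, 229, 170]);
translate([0, 458, 340]) cube([854, 229, 170]);
translate([0, 687, 510]) cube([854, 229, 170]);
translate([0, 916, 680]) cube([854, 229, 170]);
translate([0, 1145, 850]) cube([854, 229, 170]);
translate([0, 1374, 1020]) cube([854, 229, 170]);
translate([0, 1603, 1190]) cube([854, 229, 170]);


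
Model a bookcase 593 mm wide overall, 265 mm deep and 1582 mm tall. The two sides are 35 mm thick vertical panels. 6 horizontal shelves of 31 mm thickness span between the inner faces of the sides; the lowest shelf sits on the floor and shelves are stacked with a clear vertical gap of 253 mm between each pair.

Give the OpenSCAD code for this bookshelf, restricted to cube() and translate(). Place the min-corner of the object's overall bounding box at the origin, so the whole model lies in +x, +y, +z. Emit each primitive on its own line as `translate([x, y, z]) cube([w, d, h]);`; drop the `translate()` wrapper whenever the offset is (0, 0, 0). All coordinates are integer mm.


cube([35, 265, 1582]);
translate([558, 0, 0]) cube([35, 265, 1582]);
translate([35, 0, 0]) cube([523, 265, 31]);
translate([35, 0, 284]) cube([523, 265, 31]);
translate([35, 0, 568]) cube([523, 265, 31]);
translate([35, 0, 852]) cube([523, 265, 31]);
translate([35, 0, 1136]) cube([523, 265, 31]);
translate([35, 0, 1420]) cube([523, 265, 31]);


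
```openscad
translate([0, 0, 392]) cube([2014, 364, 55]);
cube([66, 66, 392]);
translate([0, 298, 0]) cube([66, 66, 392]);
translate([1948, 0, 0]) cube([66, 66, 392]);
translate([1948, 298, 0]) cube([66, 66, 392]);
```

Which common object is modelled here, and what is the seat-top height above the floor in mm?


A bench. The seat-top height is 447 mm.

A long slab on four corner posts — a bench. The slab sits at z = 392 with thickness 55, so the top is 392 + 55 = 447 mm.


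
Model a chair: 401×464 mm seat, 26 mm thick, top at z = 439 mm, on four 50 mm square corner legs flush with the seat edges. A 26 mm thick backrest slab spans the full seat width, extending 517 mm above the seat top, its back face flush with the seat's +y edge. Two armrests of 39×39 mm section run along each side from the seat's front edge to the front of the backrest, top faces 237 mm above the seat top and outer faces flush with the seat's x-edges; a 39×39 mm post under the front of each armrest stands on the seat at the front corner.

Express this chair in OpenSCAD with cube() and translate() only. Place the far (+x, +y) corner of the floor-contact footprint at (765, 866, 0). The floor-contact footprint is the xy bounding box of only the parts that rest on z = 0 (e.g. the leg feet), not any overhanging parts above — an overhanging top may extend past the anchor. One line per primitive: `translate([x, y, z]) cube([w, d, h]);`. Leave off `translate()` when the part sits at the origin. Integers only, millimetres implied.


// leg_h = 439 - 26 = 413
// arm post h = 237 - 39 = 198
translate([364, 402, 413]) cube([401, 464, 26]);
translate([364, 402, 0]) cube([50, 50, 413]);
translate([715, 402, 0]) cube([50, 50, 413]);
translate([364, 816, 0]) cube([50, 50, 413]);
translate([715, 816, 0]) cube([50, 50, 413]);
translate([364, 840, 439]) cube([401, 26, 517]);
translate([364, 402, 637]) cube([39, 438, 39]);
translate([726, 402, 637]) cube([39, 438, 39]);
translate([364, 402, 439]) cube([39, 39, 198]);
translate([726, 402, 439]) cube([39, 39, 198]);


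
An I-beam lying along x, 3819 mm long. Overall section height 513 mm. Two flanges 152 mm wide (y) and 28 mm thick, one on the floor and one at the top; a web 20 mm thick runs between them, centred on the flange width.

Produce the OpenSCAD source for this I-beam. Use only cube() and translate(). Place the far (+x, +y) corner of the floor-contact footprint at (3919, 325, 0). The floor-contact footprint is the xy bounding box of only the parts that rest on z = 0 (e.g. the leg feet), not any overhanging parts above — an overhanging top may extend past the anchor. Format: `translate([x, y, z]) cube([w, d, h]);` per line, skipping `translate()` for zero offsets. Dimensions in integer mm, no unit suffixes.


translate([100, 173, 0]) cube([3819, 152, 28]);
translate([100, 239, 28]) cube([3819, 20, 457]);
translate([100, 173, 485]) cube([3819, 152, 28]);


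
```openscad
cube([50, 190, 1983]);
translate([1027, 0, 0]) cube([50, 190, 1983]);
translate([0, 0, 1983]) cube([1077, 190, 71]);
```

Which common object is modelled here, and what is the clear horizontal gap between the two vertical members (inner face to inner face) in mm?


A door frame. The clear opening width is 977 mm.

Two 1983 mm tall posts with a header on top — a door frame. The left jamb is 50 mm wide at x = 0; the right jamb starts at x = 1027. The clear opening is 1027 − 50 = 977 mm.


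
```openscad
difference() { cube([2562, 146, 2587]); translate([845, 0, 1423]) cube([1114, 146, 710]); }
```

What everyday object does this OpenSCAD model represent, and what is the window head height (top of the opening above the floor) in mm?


A wall with a window opening. The window head height is 2133 mm.

A wall with a rectangular opening subtracted — a window. Sill at z = 1423, opening 710 mm tall, so the head is at 1423 + 710 = 2133 mm.


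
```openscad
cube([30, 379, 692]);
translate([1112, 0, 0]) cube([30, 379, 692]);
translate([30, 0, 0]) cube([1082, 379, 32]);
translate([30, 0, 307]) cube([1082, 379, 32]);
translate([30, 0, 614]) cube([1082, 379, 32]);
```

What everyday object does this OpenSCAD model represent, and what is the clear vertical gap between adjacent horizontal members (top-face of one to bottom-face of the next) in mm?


A bookshelf. The clear shelf gap is 275 mm.

Two tall side panels with 3 horizontal boards between them — a bookshelf. The first two shelf undersides are at z = 0 and z = 307; with shelf thickness 32, the clear gap is 307 − 0 − 32 = 275 mm.


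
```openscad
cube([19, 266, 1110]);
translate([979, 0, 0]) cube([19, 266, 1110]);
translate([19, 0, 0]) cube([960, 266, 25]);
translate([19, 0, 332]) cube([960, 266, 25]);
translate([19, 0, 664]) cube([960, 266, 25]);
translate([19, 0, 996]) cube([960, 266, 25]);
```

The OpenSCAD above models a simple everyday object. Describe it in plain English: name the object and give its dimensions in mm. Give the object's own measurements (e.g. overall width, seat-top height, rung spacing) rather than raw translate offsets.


An open bookshelf. Two side panels, each 19 mm thick, 266 mm deep and 1110 mm tall, stand 998 mm apart (outside-to-outside). Between them sit 4 shelves, each 25 mm thick and 266 mm deep, spanning the full gap between the sides. The bottom shelf rests on the floor (its underside at z = 0) and the clear gap between one shelf's top and the next shelf's underside is 307 mm.


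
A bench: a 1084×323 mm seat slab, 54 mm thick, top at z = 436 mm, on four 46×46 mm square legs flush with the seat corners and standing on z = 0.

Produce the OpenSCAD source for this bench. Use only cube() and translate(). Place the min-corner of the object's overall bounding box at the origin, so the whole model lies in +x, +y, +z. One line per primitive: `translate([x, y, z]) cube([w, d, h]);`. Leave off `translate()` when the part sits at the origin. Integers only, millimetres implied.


// leg_h = 436 − 54 = 382
translate([0, 0, 382]) cube([1084, 323, 54]);
cube([46, 46, 382]);
translate([0, 277, 0]) cube([46, 46, 382]);
translate([1038, 0, 0]) cube([46, 46, 382]);
translate([1038, 277, 0]) cube([46, 46, 382]);


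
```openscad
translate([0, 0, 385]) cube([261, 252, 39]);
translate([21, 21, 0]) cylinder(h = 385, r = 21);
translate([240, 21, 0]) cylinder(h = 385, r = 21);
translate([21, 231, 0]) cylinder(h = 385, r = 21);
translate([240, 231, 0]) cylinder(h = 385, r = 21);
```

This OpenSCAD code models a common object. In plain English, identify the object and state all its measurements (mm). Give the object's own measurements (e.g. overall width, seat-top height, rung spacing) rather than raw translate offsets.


A simple wooden stool: a rectangular seat 261 mm (x) by 252 mm (y), 39 mm thick, top face at z = 424 mm, on four round legs, each 42 mm in diameter. The legs rest on z = 0, each leg's axis is inset half a diameter from the nearest pair of seat edges (so the leg's bounding box is flush with the corner).


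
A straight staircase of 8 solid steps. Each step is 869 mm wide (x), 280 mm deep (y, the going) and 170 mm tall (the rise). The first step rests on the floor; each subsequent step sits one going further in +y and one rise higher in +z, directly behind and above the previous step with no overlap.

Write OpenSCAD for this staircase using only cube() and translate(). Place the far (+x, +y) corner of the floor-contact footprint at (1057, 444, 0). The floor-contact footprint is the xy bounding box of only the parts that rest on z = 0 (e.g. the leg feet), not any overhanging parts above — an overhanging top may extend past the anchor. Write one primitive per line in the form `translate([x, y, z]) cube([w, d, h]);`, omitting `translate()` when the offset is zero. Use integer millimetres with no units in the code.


translate([188, 164, 0]) cube([869, 280, 170]);
translate([188, 444, 170]) cube([869, 280, 170]);
translate([188, 724, 340]) cube([869, 280, 170]);
translate([188, 1004, 510]) cube([869, 280, 170]);
translate([188, 1284, 680]) cube([869, 280, 170]);
translate([188, 1564, 850]) cube([869, 280, 170]);
translate([188, 1844, 1020]) cube([869, 280, 170]);
translate([188, 2124, 1190]) cube([869, 280, 170]);


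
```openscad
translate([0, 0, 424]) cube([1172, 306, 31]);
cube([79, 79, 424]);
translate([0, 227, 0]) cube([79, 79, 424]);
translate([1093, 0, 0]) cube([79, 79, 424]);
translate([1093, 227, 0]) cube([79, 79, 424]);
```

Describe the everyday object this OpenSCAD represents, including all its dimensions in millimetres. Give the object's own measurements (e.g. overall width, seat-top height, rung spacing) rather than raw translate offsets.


A bench: a 1172×306 mm seat slab, 31 mm thick, top at z = 455 mm, on four 79×79 mm square legs flush with the seat corners and standing on z = 0.


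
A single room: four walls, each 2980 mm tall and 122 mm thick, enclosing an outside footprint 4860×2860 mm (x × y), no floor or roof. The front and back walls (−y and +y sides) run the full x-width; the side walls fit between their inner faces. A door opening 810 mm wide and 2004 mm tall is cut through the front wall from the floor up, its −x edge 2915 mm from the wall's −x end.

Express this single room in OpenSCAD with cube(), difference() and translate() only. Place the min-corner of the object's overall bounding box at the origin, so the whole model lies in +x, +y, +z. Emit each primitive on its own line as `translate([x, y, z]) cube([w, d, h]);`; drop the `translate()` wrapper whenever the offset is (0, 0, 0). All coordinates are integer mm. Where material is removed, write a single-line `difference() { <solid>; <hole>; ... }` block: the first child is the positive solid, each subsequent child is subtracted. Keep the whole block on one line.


difference() { cube([4860, 122, 2980]); translate([2915, 0, 0]) cube([810, 122, 2004]); }
translate([0, 2738, 0]) cube([4860, 122, 2980]);
translate([0, 122, 0]) cube([122, 2616, 2980]);
translate([4738, 122, 0]) cube([122, 2616, 2980]);


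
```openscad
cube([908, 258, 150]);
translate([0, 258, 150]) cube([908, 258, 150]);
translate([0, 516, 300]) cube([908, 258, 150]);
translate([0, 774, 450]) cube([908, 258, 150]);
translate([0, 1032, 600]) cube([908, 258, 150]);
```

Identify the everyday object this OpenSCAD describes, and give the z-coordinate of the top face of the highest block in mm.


A staircase. The total rise is 750 mm.

5 identical blocks, each offset up and back from the previous — a staircase. Each step is 150 mm tall and there are 5 of them, so the total rise is 5 × 150 = 750 mm.


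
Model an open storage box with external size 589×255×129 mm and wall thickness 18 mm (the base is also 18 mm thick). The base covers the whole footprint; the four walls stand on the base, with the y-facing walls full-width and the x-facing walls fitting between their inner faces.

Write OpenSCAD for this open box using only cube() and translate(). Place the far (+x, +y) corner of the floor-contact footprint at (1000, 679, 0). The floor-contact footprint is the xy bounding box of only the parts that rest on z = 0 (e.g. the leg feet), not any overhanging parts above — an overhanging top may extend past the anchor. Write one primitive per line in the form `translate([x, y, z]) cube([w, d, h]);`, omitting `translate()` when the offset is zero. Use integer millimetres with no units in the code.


translate([411, 424, 0]) cube([589, 255, 18]);
translate([411, 424, 18]) cube([589, 18, 111]);
translate([411, 661, 18]) cube([589, 18, 111]);
translate([411, 442, 18]) cube([18, 219, 111]);
translate([982, 442, 18]) cube([18, 219, 111]);


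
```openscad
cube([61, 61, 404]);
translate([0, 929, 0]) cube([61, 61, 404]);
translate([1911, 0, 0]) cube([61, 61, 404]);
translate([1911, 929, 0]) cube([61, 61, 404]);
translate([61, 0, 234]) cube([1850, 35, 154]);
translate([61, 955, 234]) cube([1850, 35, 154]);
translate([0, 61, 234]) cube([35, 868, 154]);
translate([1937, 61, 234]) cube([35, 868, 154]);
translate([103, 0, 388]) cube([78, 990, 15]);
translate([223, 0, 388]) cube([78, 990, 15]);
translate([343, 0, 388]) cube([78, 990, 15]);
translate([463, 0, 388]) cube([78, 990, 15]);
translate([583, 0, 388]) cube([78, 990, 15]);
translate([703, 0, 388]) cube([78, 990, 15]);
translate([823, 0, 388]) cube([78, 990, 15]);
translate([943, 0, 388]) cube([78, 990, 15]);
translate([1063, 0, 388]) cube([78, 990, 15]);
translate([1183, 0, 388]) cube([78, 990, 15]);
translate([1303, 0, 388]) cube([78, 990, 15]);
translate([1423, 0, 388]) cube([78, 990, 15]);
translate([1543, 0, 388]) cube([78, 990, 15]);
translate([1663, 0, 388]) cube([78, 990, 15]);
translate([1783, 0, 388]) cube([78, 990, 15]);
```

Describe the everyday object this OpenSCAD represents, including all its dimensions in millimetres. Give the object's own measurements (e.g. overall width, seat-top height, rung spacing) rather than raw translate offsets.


A bed frame 1972 mm long (x) by 990 mm wide (y). Four 61×61 mm corner posts, 404 mm tall, at the corners of the footprint. Four rails of 35 mm thickness and 154 mm height run between adjacent posts with their undersides at z = 234 mm, their outer faces flush with the outside of the frame (the two x-running rails run between the posts' inner faces; the two y-running rails run between the posts' inner faces). 15 slats, each 78 mm wide (x) and 15 mm thick, lie across the top of the two x-running rails, running the full 990 mm width of the frame in y; along x they sit between the end posts with a 42 mm gap after the −x posts and between neighbouring slats, leaving 50 mm before the +x posts.


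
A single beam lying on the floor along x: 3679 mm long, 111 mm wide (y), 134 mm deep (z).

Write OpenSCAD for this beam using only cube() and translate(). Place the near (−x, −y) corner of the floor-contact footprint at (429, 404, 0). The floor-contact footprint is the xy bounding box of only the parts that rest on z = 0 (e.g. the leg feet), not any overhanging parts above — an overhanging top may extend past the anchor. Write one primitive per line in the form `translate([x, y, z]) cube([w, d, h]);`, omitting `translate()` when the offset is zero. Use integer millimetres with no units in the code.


translate([429, 404, 0]) cube([3679, 111, 134]);


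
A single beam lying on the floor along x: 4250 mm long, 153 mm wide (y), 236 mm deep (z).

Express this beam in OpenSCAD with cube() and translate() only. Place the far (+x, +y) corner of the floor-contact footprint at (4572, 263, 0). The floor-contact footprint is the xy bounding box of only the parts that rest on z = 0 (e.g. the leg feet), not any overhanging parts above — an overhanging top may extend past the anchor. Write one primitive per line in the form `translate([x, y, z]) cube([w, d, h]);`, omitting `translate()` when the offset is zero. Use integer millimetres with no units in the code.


translate([322, 110, 0]) cube([4250, 153, 236]);


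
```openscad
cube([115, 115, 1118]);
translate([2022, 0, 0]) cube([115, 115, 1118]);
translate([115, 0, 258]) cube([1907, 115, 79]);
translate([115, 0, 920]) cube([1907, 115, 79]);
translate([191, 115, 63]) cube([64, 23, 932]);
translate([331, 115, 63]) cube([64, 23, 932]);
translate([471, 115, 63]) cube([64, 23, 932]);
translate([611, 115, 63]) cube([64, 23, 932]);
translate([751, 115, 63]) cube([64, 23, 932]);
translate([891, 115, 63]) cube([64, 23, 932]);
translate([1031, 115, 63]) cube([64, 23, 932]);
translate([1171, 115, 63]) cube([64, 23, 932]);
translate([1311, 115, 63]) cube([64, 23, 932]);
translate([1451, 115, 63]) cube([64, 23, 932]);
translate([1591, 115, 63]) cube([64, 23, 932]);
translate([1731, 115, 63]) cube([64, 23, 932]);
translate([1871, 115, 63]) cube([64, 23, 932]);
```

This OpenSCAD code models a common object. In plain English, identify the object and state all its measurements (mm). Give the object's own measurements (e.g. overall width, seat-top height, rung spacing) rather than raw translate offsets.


A fence section. Two 115×115 mm posts, 1118 mm tall, stand on the floor with a clear span of 1907 mm between their inner faces. Two horizontal rails of 115×79 mm section span the gap between the posts with their undersides at z = 258 mm and z = 920 mm, flush with the posts' −y face. 13 pickets, each 64 mm wide, 23 mm thick and 932 mm tall, are fixed to the +y face of the rails with their bottoms at z = 63 mm, spaced across the span with a 76 mm gap after the −x post and between neighbouring pickets, with 87 mm left before the +x post.


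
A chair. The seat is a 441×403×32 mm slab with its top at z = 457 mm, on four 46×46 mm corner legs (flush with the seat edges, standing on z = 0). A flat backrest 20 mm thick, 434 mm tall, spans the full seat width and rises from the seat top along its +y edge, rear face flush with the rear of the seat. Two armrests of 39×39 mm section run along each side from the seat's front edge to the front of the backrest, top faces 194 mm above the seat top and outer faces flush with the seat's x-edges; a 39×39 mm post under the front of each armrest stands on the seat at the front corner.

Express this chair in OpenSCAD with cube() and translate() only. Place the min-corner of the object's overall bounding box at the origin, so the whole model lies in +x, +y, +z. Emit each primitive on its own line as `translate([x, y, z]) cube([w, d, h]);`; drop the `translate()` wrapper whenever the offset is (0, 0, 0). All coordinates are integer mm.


translate([0, 0, 425]) cube([441, 403, 32]);
cube([46, 46, 425]);
translate([395, 0, 0]) cube([46, 46, 425]);
translate([0, 357, 0]) cube([46, 46, 425]);
translate([395, 357, 0]) cube([46, 46, 425]);
translate([0, 383, 457]) cube([441, 20, 434]);
translate([0, 0, 612]) cube([39, 383, 39]);
translate([402, 0, 612]) cube([39, 383, 39]);
translate([0, 0, 457]) cube([39, 39, 155]);
translate([402, 0, 457]) cube([39, 39, 155]);


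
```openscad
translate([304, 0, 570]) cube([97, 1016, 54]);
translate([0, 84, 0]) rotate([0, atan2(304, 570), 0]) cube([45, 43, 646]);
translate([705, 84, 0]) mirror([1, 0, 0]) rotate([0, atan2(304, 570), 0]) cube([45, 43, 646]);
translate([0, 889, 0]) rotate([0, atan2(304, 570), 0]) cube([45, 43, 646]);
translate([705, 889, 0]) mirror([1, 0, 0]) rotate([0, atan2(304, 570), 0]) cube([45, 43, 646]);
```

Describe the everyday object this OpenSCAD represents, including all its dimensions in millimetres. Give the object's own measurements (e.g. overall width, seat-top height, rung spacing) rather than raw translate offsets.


A sawhorse. A 97×1016×54 mm beam (x, y, z) sits on two A-frame leg pairs. Each pair is two raked legs of 45×43 mm section (43 mm along y) splaying symmetrically in x. Each leg rises 570 mm vertically over 304 mm of horizontal reach and is 646 mm long along its own axis. Every leg's outer bottom edge rests on the floor and its outer top edge meets a bottom edge of the beam — the left legs (tilting toward +x) meet the beam's −x bottom edge, the right legs (their mirror images, tilting toward −x) meet its +x bottom edge — so the leg tops tuck under the beam, the beam's underside is 570 mm above the floor, and the feet are 705 mm apart outside-to-outside with the beam centred between them. The two leg pairs are set in 84 mm from either end of the beam.


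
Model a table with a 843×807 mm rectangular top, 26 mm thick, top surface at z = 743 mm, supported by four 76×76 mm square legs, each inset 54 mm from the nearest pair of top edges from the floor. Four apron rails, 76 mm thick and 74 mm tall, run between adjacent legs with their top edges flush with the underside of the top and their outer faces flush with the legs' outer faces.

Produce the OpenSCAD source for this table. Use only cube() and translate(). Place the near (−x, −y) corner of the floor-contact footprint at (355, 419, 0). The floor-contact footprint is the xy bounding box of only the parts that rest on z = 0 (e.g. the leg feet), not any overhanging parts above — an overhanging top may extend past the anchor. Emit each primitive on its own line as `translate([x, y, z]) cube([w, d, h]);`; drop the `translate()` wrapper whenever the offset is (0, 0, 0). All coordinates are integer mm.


// leg_h = 743 - 26 = 717
// apron z = 717 - 74 = 643
translate([301, 365, 717]) cube([843, 807, 26]);
translate([355, 419, 0]) cube([76, 76, 717]);
translate([1014, 419, 0]) cube([76, 76, 717]);
translate([355, 1042, 0]) cube([76, 76, 717]);
translate([1014, 1042, 0]) cube([76, 76, 717]);
translate([431, 419, 643]) cube([583, 76, 74]);
translate([431, 1042, 643]) cube([583, 76, 74]);
translate([355, 495, 643]) cube([76, 547, 74]);
translate([1014, 495, 643]) cube([76, 547, 74]);


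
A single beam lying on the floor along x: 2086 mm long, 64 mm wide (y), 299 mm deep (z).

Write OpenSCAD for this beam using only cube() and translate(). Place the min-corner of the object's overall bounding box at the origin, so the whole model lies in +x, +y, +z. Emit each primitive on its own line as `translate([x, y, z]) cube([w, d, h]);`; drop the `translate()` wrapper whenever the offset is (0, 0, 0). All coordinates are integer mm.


cube([2086, 64, 299]);


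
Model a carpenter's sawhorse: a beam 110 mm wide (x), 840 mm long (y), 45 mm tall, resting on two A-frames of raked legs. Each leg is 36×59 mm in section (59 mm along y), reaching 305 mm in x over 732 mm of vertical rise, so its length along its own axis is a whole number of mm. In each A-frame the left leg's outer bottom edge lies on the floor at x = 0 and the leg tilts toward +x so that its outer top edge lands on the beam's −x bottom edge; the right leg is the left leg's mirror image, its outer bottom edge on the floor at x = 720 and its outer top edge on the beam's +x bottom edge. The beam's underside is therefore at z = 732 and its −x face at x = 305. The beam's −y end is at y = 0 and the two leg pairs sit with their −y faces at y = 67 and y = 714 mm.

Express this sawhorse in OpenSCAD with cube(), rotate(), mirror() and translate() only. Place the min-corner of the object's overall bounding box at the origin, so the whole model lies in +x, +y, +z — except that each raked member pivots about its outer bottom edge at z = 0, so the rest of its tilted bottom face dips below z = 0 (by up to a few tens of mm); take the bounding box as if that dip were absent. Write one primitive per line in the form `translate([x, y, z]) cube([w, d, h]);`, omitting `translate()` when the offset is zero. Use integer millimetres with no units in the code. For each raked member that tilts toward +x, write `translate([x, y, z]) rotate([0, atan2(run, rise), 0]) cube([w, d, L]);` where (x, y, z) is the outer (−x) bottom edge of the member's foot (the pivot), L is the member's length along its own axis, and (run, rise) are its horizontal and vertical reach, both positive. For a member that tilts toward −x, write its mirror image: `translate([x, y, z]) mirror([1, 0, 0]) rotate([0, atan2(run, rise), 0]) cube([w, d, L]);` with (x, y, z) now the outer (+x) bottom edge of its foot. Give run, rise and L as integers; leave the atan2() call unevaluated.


translate([305, 0, 732]) cube([110, 840, 45]);
translate([0, 67, 0]) rotate([0, atan2(305, 732), 0]) cube([36, 59, 793]);
translate([720, 67, 0]) mirror([1, 0, 0]) rotate([0, atan2(305, 732), 0]) cube([36, 59, 793]);
translate([0, 714, 0]) rotate([0, atan2(305, 732), 0]) cube([36, 59, 793]);
translate([720, 714, 0]) mirror([1, 0, 0]) rotate([0, atan2(305, 732), 0]) cube([36, 59, 793]);


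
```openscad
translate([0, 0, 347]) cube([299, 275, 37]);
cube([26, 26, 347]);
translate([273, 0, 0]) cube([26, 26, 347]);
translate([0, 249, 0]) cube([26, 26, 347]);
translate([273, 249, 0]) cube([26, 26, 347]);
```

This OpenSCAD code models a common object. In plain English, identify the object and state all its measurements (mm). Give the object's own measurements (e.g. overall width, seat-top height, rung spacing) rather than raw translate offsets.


A four-legged stool. The seat is a 299×275×37 mm slab whose top surface is at z = 384 mm; four square legs, each 26×26 mm in cross-section, run from the floor (z = 0) to the underside of the seat, each flush with a corner of the seat.


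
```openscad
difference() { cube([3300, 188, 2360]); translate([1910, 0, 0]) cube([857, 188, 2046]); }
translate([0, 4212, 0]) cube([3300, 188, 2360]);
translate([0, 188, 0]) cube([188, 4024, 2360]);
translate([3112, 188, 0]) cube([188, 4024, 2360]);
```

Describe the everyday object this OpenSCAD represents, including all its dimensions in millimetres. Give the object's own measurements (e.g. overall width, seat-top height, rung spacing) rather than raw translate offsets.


A single room: four walls, each 2360 mm tall and 188 mm thick, enclosing an outside footprint 3300×4400 mm (x × y), no floor or roof. The front and back walls (−y and +y sides) run the full x-width; the side walls fit between their inner faces. A door opening 857 mm wide and 2046 mm tall is cut through the front wall from the floor up, its −x edge 1910 mm from the wall's −x end.


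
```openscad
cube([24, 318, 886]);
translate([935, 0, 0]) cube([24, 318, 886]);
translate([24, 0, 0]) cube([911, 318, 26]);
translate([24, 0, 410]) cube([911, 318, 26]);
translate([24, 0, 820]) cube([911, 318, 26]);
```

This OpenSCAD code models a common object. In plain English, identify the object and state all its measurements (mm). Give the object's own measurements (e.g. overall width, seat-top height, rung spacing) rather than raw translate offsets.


An open bookshelf. Two side panels, each 24 mm thick, 318 mm deep and 886 mm tall, stand 959 mm apart (outside-to-outside). Between them sit 3 shelves, each 26 mm thick and 318 mm deep, spanning the full gap between the sides. The bottom shelf rests on the floor (its underside at z = 0) and the clear gap between one shelf's top and the next shelf's underside is 384 mm.


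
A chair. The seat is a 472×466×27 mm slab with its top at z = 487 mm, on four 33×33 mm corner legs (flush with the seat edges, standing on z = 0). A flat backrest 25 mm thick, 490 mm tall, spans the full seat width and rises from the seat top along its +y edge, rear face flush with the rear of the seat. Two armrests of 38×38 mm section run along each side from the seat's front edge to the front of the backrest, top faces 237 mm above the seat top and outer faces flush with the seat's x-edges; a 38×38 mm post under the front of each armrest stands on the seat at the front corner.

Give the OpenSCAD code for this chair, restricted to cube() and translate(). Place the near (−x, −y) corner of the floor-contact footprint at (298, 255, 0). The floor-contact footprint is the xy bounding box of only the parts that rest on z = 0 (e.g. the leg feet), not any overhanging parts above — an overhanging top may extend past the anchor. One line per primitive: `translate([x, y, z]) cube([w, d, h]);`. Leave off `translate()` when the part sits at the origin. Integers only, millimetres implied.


translate([298, 255, 460]) cube([472, 466, 27]);
translate([298, 255, 0]) cube([33, 33, 460]);
translate([737, 255, 0]) cube([33, 33, 460]);
translate([298, 688, 0]) cube([33, 33, 460]);
translate([737, 688, 0]) cube([33, 33, 460]);
translate([298, 696, 487]) cube([472, 25, 490]);
translate([298, 255, 686]) cube([38, 441, 38]);
translate([732, 255, 686]) cube([38, 441, 38]);
translate([298, 255, 487]) cube([38, 38, 199]);
translate([732, 255, 487]) cube([38, 38, 199]);


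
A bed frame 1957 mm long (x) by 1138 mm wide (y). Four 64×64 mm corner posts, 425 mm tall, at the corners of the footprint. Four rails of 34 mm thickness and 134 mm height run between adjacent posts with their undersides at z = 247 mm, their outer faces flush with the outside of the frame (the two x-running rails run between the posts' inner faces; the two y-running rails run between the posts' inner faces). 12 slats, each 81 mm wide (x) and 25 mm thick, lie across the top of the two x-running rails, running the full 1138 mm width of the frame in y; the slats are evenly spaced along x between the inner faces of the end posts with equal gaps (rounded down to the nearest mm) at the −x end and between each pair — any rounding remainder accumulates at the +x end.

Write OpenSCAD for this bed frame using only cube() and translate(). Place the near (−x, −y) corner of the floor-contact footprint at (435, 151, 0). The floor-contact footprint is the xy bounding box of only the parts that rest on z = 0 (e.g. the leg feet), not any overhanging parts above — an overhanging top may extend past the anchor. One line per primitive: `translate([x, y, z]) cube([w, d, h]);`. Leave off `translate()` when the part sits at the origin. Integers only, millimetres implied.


translate([435, 151, 0]) cube([64, 64, 425]);
translate([435, 1225, 0]) cube([64, 64, 425]);
translate([2328, 151, 0]) cube([64, 64, 425]);
translate([2328, 1225, 0]) cube([64, 64, 425]);
translate([499, 151, 247]) cube([1829, 34, 134]);
translate([499, 1255, 247]) cube([1829, 34, 134]);
translate([435, 215, 247]) cube([34, 1010, 134]);
translate([2358, 215, 247]) cube([34, 1010, 134]);
translate([564, 151, 381]) cube([81, 1138, 25]);
translate([710, 151, 381]) cube([81, 1138, 25]);
translate([856, 151, 381]) cube([81, 1138, 25]);
translate([1002, 151, 381]) cube([81, 1138, 25]);
translate([1148, 151, 381]) cube([81, 1138, 25]);
translate([1294, 151, 381]) cube([81, 1138, 25]);
translate([1440, 151, 381]) cube([81, 1138, 25]);
translate([1586, 151, 381]) cube([81, 1138, 25]);
translate([1732, 151, 381]) cube([81, 1138, 25]);
translate([1878, 151, 381]) cube([81, 1138, 25]);
translate([2024, 151, 381]) cube([81, 1138, 25]);
translate([2170, 151, 381]) cube([81, 1138, 25]);
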